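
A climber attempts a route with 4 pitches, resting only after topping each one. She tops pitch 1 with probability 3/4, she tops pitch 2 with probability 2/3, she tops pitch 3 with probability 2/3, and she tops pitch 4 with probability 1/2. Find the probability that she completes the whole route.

1/6

The events are sequential, so multiply the conditional probabilities:
P = 3/4 × 2/3 × 2/3 × 1/2 = 12/72 = 1/6.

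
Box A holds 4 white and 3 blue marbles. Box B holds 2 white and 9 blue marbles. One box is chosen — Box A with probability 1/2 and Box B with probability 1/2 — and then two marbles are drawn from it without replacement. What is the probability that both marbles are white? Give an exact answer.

117/770

From Box A: P(both white) = (4/7)(3/6) = 2/7.
From Box B: P(both white) = (2/11)(1/10) = 1/55.
Total probability = (1/2)(2/7) + (1/2)(1/55) = 117/770.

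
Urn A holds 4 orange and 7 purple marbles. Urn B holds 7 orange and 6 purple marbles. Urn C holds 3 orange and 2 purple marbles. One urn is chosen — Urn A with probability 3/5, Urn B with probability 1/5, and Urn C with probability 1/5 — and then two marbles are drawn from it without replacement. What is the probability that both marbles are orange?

641/3575

From Urn A: P(both orange) = (4/11)(3/10) = 6/55.
From Urn B: P(both orange) = (7/13)(6/12) = 7/26.
From Urn C: P(both orange) = (3/5)(2/4) = 3/10.
Total probability = (3/5)(6/55) + (1/5)(7/26) + (1/5)(3/10) = 641/3575.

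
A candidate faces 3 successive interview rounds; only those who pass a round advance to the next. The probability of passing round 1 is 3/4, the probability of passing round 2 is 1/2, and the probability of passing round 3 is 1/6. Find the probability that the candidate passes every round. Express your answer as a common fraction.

1/16

Each stage is reached only if all earlier stages succeed, so
P = 3/4 × 1/2 × 1/6 = 3/48 = 1/16.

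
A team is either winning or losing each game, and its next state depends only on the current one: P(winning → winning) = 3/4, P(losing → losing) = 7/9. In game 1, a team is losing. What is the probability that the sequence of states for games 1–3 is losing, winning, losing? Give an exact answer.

1/18

Game 1 is given. For each transition, use the conditional probability from the current state:
P(winning | losing) = 2/9; P(losing | winning) = 1/4.
P = 2/9 × 1/4 = 2/36 = 1/18.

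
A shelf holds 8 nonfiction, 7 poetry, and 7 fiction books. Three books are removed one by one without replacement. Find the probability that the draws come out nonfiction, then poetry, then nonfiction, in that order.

7/165

Each draw changes the counts, so multiply the conditional probabilities along the sequence:
P = 8/22 × 7/21 × 7/20 = 392/9240 = 7/165.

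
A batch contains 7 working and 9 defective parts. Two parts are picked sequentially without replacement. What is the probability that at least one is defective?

P(no defective) = 7/16 × 6/15 = 42/240 = 7/40.
P(at least one) = 1 − 7/40 = 33/40.

33/40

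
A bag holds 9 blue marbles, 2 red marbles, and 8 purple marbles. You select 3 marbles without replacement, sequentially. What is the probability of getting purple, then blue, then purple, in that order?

Multiply the probability of each draw given the previous ones:
P = 8/19 × 9/18 × 7/17 = 504/5814 = 28/323.

28/323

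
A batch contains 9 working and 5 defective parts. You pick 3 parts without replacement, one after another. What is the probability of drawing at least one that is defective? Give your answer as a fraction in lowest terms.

10/13

P(no defective) = 9/14 × 8/13 × 7/12 = 504/2184 = 3/13.
P(at least one) = 1 − 3/13 = 10/13.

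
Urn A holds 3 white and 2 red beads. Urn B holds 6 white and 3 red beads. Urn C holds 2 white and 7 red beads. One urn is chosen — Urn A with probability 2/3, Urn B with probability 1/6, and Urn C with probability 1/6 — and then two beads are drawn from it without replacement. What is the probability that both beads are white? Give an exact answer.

From Urn A: P(both white) = (3/5)(2/4) = 3/10.
From Urn B: P(both white) = (6/9)(5/8) = 5/12.
From Urn C: P(both white) = (2/9)(1/8) = 1/36.
Total probability = (2/3)(3/10) + (1/6)(5/12) + (1/6)(1/36) = 37/135.

37/135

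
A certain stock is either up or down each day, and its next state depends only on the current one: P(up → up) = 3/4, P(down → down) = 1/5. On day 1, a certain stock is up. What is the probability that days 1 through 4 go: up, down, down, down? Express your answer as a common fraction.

Day 1 is given. For each transition, use the conditional probability from the current state:
P(down | up) = 1/4; P(down | down) = 1/5; P(down | down) = 1/5.
P = 1/4 × 1/5 × 1/5 = 1/100.

1/100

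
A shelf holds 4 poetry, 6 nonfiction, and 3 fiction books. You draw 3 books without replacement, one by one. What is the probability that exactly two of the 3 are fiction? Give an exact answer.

One ordering (fiction drawn first) has probability 3/13 × 2/12 × 10/11 = 60/1716 = 5/143.
There are C(3,2) = 3 such orderings, each equally likely, so P = 3 × 5/143 = 15/143.

15/143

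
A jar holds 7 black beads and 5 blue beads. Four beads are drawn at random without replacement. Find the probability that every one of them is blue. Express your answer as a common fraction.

1/99

P = 5/12 × 4/11 × 3/10 × 2/9 = 120/11880 = 1/99.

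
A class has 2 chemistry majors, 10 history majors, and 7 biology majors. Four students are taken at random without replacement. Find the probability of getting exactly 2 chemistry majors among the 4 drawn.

2/57

One ordering (chemistry majors drawn first) has probability 2/19 × 1/18 × 17/17 × 16/16 = 544/93024 = 1/171.
There are C(4,2) = 6 such orderings, each equally likely, so P = 6 × 1/171 = 2/57.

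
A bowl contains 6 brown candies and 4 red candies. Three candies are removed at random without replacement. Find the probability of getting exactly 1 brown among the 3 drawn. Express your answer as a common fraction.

One ordering (brown drawn first) has probability 6/10 × 4/9 × 3/8 = 72/720 = 1/10.
There are C(3,1) = 3 such orderings, each equally likely, so P = 3 × 1/10 = 3/10.

3/10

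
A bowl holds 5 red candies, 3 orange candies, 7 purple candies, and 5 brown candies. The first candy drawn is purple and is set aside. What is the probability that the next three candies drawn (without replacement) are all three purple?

20/969

With the first candy removed, 6 purple remain out of 19.
P = 6/19 × 5/18 × 4/17 = 120/5814 = 20/969.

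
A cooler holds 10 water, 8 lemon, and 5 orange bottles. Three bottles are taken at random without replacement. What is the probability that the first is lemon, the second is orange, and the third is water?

Each draw changes the counts, so multiply the conditional probabilities along the sequence:
P = 8/23 × 5/22 × 10/21 = 400/10626 = 200/5313.

200/5313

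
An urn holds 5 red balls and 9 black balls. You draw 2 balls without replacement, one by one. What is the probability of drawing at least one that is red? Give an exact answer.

55/91

P(no red) = 9/14 × 8/13 = 72/182 = 36/91.
P(at least one) = 1 − 36/91 = 55/91.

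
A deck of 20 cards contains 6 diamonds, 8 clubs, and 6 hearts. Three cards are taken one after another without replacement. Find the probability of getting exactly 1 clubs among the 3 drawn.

One ordering (a club drawn first) has probability 8/20 × 12/19 × 11/18 = 1056/6840 = 44/285.
There are C(3,1) = 3 such orderings, each equally likely, so P = 3 × 44/285 = 44/95.

44/95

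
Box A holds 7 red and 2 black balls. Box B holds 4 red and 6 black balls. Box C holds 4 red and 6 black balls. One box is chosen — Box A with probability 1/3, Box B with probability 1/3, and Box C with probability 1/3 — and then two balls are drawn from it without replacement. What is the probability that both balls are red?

17/60

From Box A: P(both red) = (7/9)(6/8) = 7/12.
From Box B: P(both red) = (4/10)(3/9) = 2/15.
From Box C: P(both red) = (4/10)(3/9) = 2/15.
Total probability = (1/3)(7/12) + (1/3)(2/15) + (1/3)(2/15) = 17/60.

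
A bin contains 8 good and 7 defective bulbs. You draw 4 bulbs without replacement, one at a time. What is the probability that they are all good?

P(every draw is good) = 8/15 × 7/14 × 6/13 × 5/12 = 1680/32760 = 2/39.

2/39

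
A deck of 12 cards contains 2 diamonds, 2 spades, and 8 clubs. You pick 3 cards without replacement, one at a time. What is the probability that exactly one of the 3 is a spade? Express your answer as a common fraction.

One ordering (a spade drawn first) has probability 2/12 × 10/11 × 9/10 = 180/1320 = 3/22.
There are C(3,1) = 3 such orderings, each equally likely, so P = 3 × 3/22 = 9/22.

9/22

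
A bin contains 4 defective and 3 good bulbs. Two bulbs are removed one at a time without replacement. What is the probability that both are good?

1/7

P(every draw is good) = 3/7 × 2/6 = 6/42 = 1/7.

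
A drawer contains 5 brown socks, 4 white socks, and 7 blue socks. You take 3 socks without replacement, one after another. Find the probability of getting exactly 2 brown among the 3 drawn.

11/56

One ordering (brown drawn first) has probability 5/16 × 4/15 × 11/14 = 220/3360 = 11/168.
There are C(3,2) = 3 such orderings, each equally likely, so P = 3 × 11/168 = 11/56.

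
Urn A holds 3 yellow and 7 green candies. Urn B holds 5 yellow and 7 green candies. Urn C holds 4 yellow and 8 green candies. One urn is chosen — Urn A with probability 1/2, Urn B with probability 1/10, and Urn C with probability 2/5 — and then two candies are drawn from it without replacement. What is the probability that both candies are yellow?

From Urn A: P(both yellow) = (3/10)(2/9) = 1/15.
From Urn B: P(both yellow) = (5/12)(4/11) = 5/33.
From Urn C: P(both yellow) = (4/12)(3/11) = 1/11.
Total probability = (1/2)(1/15) + (1/10)(5/33) + (2/5)(1/11) = 14/165.

14/165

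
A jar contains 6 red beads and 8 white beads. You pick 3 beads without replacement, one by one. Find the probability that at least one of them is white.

P(no white) = 6/14 × 5/13 × 4/12 = 120/2184 = 5/91.
P(at least one) = 1 − 5/91 = 86/91.

86/91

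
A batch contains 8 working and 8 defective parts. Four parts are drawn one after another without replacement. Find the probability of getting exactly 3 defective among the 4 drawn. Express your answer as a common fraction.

One ordering (defective drawn first) has probability 8/16 × 7/15 × 6/14 × 8/13 = 2688/43680 = 4/65.
There are C(4,3) = 4 such orderings, each equally likely, so P = 4 × 4/65 = 16/65.

16/65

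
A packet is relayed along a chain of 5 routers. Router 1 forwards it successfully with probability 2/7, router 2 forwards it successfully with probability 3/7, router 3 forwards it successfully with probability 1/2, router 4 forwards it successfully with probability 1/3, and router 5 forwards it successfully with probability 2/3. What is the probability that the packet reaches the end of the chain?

The events are sequential, so multiply the conditional probabilities:
P = 2/7 × 3/7 × 1/2 × 1/3 × 2/3 = 12/882 = 2/147.

2/147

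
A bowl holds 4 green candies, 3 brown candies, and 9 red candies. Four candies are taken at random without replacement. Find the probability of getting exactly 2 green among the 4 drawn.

99/455

One ordering (green drawn first) has probability 4/16 × 3/15 × 12/14 × 11/13 = 1584/43680 = 33/910.
There are C(4,2) = 6 such orderings, each equally likely, so P = 6 × 33/910 = 99/455.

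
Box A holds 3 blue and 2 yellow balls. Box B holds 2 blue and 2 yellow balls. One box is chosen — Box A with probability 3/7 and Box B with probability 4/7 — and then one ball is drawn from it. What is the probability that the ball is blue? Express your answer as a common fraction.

From Box A: P(blue) = 3/5.
From Box B: P(blue) = 2/4.
Total probability = (3/7)(3/5) + (4/7)(2/4) = 19/35.

19/35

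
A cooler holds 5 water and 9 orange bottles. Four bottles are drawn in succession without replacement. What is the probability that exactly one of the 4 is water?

One ordering (water drawn first) has probability 5/14 × 9/13 × 8/12 × 7/11 = 2520/24024 = 15/143.
There are C(4,1) = 4 such orderings, each equally likely, so P = 4 × 15/143 = 60/143.

60/143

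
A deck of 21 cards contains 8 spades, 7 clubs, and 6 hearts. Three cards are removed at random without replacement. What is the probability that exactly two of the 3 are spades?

26/95

One ordering (spades drawn first) has probability 8/21 × 7/20 × 13/19 = 728/7980 = 26/285.
There are C(3,2) = 3 such orderings, each equally likely, so P = 3 × 26/285 = 26/95.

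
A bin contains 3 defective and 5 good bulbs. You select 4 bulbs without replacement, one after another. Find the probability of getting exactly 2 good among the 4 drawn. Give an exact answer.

One ordering (good drawn first) has probability 5/8 × 4/7 × 3/6 × 2/5 = 120/1680 = 1/14.
There are C(4,2) = 6 such orderings, each equally likely, so P = 6 × 1/14 = 3/7.

3/7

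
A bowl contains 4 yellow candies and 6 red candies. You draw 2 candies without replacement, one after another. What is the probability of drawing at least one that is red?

13/15

P(no red) = 4/10 × 3/9 = 12/90 = 2/15.
P(at least one) = 1 − 2/15 = 13/15.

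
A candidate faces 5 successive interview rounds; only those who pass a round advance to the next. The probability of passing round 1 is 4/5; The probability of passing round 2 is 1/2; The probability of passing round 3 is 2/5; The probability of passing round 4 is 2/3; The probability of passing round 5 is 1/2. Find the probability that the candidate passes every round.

4/75

Multiplying along the chain,
P = 4/5 × 1/2 × 2/5 × 2/3 × 1/2 = 16/300 = 4/75.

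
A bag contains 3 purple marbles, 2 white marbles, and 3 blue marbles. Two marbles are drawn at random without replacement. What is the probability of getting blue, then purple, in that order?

9/56

Each draw changes the counts, so multiply the conditional probabilities along the sequence:
P = 3/8 × 3/7 = 9/56.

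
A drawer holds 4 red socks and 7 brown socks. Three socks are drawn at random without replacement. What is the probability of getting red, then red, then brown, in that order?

14/165

Multiply the probability of each draw given the previous ones:
P = 4/11 × 3/10 × 7/9 = 84/990 = 14/165.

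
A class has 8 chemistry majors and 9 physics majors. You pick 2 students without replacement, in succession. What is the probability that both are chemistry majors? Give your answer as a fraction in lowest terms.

P(every draw is a chemistry major) = 8/17 × 7/16 = 56/272 = 7/34.

7/34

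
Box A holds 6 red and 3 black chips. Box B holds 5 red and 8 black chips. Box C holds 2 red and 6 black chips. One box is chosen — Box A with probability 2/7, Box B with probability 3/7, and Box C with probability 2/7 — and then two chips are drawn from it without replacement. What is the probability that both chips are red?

352/1911

From Box A: P(both red) = (6/9)(5/8) = 5/12.
From Box B: P(both red) = (5/13)(4/12) = 5/39.
From Box C: P(both red) = (2/8)(1/7) = 1/28.
Total probability = (2/7)(5/12) + (3/7)(5/39) + (2/7)(1/28) = 352/1911.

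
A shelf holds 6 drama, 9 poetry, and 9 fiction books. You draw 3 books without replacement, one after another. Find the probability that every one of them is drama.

5/506

P = 6/24 × 5/23 × 4/22 = 120/12144 = 5/506.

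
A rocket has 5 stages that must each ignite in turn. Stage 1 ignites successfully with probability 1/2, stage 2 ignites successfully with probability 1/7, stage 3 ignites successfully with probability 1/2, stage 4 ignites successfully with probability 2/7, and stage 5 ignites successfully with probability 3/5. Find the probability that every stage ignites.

The events are sequential, so multiply the conditional probabilities:
P = 1/2 × 1/7 × 1/2 × 2/7 × 3/5 = 6/980 = 3/490.

3/490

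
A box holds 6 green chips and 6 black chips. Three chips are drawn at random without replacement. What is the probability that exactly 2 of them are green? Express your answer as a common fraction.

9/22

One ordering (green drawn first) has probability 6/12 × 5/11 × 6/10 = 180/1320 = 3/22.
There are C(3,2) = 3 such orderings, each equally likely, so P = 3 × 3/22 = 9/22.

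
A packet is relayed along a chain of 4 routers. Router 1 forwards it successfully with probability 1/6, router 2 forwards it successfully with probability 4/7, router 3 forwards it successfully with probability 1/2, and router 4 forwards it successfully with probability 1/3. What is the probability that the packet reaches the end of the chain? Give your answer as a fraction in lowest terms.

Each stage is reached only if all earlier stages succeed, so
P = 1/6 × 4/7 × 1/2 × 1/3 = 4/252 = 1/63.

1/63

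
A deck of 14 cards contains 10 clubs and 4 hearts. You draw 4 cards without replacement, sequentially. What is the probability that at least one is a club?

1000/1001

P(no clubs) = 4/14 × 3/13 × 2/12 × 1/11 = 24/24024 = 1/1001.
P(at least one) = 1 − 1/1001 = 1000/1001.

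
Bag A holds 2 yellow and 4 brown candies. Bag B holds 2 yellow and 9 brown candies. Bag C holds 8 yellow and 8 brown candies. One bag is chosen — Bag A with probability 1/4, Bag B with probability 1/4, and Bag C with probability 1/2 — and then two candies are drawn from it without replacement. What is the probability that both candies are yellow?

From Bag A: P(both yellow) = (2/6)(1/5) = 1/15.
From Bag B: P(both yellow) = (2/11)(1/10) = 1/55.
From Bag C: P(both yellow) = (8/16)(7/15) = 7/30.
Total probability = (1/4)(1/15) + (1/4)(1/55) + (1/2)(7/30) = 91/660.

91/660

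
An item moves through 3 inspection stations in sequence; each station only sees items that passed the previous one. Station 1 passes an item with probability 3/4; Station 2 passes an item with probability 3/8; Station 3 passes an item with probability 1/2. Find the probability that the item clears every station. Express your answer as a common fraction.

9/64

Each stage is reached only if all earlier stages succeed, so
P = 3/4 × 3/8 × 1/2 = 9/64.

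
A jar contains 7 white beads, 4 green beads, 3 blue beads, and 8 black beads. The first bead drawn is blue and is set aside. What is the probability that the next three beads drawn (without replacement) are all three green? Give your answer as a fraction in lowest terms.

2/665

After the first draw, 4 of the remaining 21 beads are green.
P = 4/21 × 3/20 × 2/19 = 24/7980 = 2/665.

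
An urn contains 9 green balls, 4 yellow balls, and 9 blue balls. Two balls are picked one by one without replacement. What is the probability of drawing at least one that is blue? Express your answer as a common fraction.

P(no blue) = 13/22 × 12/21 = 156/462 = 26/77.
P(at least one) = 1 − 26/77 = 51/77.

51/77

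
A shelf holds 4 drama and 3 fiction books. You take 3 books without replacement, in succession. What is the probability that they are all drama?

P(every draw is drama) = 4/7 × 3/6 × 2/5 = 24/210 = 4/35.

4/35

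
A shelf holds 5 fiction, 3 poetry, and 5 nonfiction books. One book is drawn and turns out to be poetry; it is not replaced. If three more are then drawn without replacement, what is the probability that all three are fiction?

With the first book removed, 5 fiction remain out of 12.
P = 5/12 × 4/11 × 3/10 = 60/1320 = 1/22.

1/22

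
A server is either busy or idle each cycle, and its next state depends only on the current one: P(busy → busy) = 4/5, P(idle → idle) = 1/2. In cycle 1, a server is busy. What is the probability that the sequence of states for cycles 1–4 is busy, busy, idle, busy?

Cycle 1 is given. For each transition, use the conditional probability from the current state:
P(busy | busy) = 4/5; P(idle | busy) = 1/5; P(busy | idle) = 1/2.
P = 4/5 × 1/5 × 1/2 = 4/50 = 2/25.

2/25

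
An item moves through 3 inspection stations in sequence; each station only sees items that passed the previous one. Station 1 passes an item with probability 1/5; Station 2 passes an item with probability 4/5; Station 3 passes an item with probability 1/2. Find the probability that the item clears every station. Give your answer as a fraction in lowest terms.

Multiplying along the chain,
P = 1/5 × 4/5 × 1/2 = 4/50 = 2/25.

2/25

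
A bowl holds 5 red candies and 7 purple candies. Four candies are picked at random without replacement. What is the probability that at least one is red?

P(no red) = 7/12 × 6/11 × 5/10 × 4/9 = 840/11880 = 7/99.
P(at least one) = 1 − 7/99 = 92/99.

92/99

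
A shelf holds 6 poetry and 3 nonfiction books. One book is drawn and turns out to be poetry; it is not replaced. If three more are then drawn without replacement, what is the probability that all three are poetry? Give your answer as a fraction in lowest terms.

With the first book removed, 5 poetry remain out of 8.
P = 5/8 × 4/7 × 3/6 = 60/336 = 5/28.

5/28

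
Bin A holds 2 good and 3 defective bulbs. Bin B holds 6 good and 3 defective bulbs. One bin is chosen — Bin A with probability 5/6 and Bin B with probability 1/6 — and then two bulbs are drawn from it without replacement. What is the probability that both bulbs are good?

From Bin A: P(both good) = (2/5)(1/4) = 1/10.
From Bin B: P(both good) = (6/9)(5/8) = 5/12.
Total probability = (5/6)(1/10) + (1/6)(5/12) = 11/72.

11/72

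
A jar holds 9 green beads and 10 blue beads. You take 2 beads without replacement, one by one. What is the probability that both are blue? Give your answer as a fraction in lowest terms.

5/19

P = 10/19 × 9/18 = 90/342 = 5/19.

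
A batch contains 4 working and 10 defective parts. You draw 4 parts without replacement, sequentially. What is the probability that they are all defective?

P(every draw is defective) = 10/14 × 9/13 × 8/12 × 7/11 = 5040/24024 = 30/143.

30/143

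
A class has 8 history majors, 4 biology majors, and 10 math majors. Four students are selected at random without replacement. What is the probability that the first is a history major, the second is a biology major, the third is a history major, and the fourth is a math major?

Multiply the probability of each draw given the previous ones:
P = 8/22 × 4/21 × 7/20 × 10/19 = 2240/175560 = 8/627.

8/627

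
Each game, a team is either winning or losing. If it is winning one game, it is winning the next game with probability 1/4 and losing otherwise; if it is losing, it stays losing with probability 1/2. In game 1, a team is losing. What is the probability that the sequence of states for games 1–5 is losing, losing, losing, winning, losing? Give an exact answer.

3/32

Game 1 is given. For each transition, use the conditional probability from the current state:
P(losing | losing) = 1/2; P(losing | losing) = 1/2; P(winning | losing) = 1/2; P(losing | winning) = 3/4.
P = 1/2 × 1/2 × 1/2 × 3/4 = 3/32.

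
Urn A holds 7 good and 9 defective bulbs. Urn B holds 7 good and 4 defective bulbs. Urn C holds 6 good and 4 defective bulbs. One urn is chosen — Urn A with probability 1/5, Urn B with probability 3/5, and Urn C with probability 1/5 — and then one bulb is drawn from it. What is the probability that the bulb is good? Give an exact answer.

From Urn A: P(good) = 7/16.
From Urn B: P(good) = 7/11.
From Urn C: P(good) = 6/10.
Total probability = (1/5)(7/16) + (3/5)(7/11) + (1/5)(6/10) = 2593/4400.

2593/4400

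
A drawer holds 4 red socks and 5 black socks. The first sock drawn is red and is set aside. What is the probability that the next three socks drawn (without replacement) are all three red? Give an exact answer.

With the first sock removed, 3 red remain out of 8.
P = 3/8 × 2/7 × 1/6 = 6/336 = 1/56.

1/56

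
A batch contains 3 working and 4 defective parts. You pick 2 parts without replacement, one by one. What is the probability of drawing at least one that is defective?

6/7

P(no defective) = 3/7 × 2/6 = 6/42 = 1/7.
P(at least one) = 1 − 1/7 = 6/7.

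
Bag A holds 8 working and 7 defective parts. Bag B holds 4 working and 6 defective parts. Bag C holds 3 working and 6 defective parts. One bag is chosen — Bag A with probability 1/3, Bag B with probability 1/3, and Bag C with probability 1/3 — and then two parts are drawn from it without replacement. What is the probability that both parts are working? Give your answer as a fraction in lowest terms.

29/180

From Bag A: P(both working) = (8/15)(7/14) = 4/15.
From Bag B: P(both working) = (4/10)(3/9) = 2/15.
From Bag C: P(both working) = (3/9)(2/8) = 1/12.
Total probability = (1/3)(4/15) + (1/3)(2/15) + (1/3)(1/12) = 29/180.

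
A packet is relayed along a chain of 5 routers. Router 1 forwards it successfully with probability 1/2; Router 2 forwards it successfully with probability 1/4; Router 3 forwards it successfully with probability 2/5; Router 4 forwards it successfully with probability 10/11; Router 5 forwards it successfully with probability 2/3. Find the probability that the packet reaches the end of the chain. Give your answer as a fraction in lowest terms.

Multiplying along the chain,
P = 1/2 × 1/4 × 2/5 × 10/11 × 2/3 = 40/1320 = 1/33.

1/33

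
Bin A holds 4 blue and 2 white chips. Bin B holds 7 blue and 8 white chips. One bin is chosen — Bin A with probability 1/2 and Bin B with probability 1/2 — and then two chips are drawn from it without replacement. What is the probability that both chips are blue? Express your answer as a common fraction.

3/10

From Bin A: P(both blue) = (4/6)(3/5) = 2/5.
From Bin B: P(both blue) = (7/15)(6/14) = 1/5.
Total probability = (1/2)(2/5) + (1/2)(1/5) = 3/10.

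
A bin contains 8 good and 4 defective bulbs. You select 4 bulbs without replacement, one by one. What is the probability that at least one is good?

494/495

P(no good) = 4/12 × 3/11 × 2/10 × 1/9 = 24/11880 = 1/495.
P(at least one) = 1 − 1/495 = 494/495.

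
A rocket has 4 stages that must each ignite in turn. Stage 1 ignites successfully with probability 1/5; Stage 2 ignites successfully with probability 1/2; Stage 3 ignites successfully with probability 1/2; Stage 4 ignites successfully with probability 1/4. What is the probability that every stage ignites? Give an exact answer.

1/80

Each stage is reached only if all earlier stages succeed, so
P = 1/5 × 1/2 × 1/2 × 1/4 = 1/80.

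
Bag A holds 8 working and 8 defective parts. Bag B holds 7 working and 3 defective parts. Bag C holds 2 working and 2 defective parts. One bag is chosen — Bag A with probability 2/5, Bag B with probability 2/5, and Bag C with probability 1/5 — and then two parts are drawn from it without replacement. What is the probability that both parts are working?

From Bag A: P(both working) = (8/16)(7/15) = 7/30.
From Bag B: P(both working) = (7/10)(6/9) = 7/15.
From Bag C: P(both working) = (2/4)(1/3) = 1/6.
Total probability = (2/5)(7/30) + (2/5)(7/15) + (1/5)(1/6) = 47/150.

47/150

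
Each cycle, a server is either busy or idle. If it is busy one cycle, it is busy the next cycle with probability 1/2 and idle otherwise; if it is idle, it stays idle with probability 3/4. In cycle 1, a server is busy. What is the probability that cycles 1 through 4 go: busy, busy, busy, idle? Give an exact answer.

1/8

Cycle 1 is given. For each transition, use the conditional probability from the current state:
P(busy | busy) = 1/2; P(busy | busy) = 1/2; P(idle | busy) = 1/2.
P = 1/2 × 1/2 × 1/2 = 1/8.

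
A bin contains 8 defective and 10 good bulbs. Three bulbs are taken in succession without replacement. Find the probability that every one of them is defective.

P = 8/18 × 7/17 × 6/16 = 336/4896 = 7/102.

7/102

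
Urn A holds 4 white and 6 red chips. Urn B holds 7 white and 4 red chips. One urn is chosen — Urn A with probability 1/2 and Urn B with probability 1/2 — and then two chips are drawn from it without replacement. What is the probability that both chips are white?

17/66

From Urn A: P(both white) = (4/10)(3/9) = 2/15.
From Urn B: P(both white) = (7/11)(6/10) = 21/55.
Total probability = (1/2)(2/15) + (1/2)(21/55) = 17/66.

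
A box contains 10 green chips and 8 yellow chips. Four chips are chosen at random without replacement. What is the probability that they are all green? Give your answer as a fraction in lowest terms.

P = 10/18 × 9/17 × 8/16 × 7/15 = 5040/73440 = 7/102.

7/102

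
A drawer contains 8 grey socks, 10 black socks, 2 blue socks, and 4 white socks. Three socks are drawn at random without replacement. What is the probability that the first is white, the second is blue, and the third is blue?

Chain rule:
P = 4/24 × 2/23 × 1/22 = 8/12144 = 1/1518.

1/1518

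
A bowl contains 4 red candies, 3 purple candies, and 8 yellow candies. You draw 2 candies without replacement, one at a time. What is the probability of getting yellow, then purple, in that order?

4/35

Multiply the probability of each draw given the previous ones:
P = 8/15 × 3/14 = 24/210 = 4/35.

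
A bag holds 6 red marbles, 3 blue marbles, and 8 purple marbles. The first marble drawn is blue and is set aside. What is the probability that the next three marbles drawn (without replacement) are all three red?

1/28

With the first marble removed, 6 red remain out of 16.
P = 6/16 × 5/15 × 4/14 = 120/3360 = 1/28.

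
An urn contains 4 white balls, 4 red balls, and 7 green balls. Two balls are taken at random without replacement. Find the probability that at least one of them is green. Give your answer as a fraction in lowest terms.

P(no green) = 8/15 × 7/14 = 56/210 = 4/15.
P(at least one) = 1 − 4/15 = 11/15.

11/15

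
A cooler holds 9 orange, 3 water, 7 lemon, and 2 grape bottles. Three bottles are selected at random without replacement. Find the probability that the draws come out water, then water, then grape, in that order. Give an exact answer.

Multiply the probability of each draw given the previous ones:
P = 3/21 × 2/20 × 2/19 = 12/7980 = 1/665.

1/665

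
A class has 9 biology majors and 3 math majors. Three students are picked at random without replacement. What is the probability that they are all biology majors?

P = 9/12 × 8/11 × 7/10 = 504/1320 = 21/55.

21/55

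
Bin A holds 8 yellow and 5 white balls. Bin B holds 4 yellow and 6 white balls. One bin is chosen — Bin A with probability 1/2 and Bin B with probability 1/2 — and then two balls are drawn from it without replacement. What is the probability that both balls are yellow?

16/65

From Bin A: P(both yellow) = (8/13)(7/12) = 14/39.
From Bin B: P(both yellow) = (4/10)(3/9) = 2/15.
Total probability = (1/2)(14/39) + (1/2)(2/15) = 16/65.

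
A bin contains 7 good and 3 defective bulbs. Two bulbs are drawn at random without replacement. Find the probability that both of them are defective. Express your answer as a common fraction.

P(every draw is defective) = 3/10 × 2/9 = 6/90 = 1/15.

1/15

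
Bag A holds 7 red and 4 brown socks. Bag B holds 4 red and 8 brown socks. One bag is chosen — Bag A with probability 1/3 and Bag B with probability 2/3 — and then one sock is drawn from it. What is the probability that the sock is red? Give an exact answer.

43/99

From Bag A: P(red) = 7/11.
From Bag B: P(red) = 4/12.
Total probability = (1/3)(7/11) + (2/3)(4/12) = 43/99.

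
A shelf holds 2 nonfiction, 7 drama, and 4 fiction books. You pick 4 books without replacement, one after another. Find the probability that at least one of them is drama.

140/143

P(no drama) = 6/13 × 5/12 × 4/11 × 3/10 = 360/17160 = 3/143.
P(at least one) = 1 − 3/143 = 140/143.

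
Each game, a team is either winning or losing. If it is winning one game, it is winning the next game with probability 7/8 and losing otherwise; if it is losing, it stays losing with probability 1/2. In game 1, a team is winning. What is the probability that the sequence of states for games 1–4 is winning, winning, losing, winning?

Game 1 is given. For each transition, use the conditional probability from the current state:
P(winning | winning) = 7/8; P(losing | winning) = 1/8; P(winning | losing) = 1/2.
P = 7/8 × 1/8 × 1/2 = 7/128.

7/128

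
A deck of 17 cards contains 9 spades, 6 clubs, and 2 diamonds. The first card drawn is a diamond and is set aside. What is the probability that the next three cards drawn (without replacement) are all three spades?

After the first draw, 9 of the remaining 16 cards are spades.
P = 9/16 × 8/15 × 7/14 = 504/3360 = 3/20.

3/20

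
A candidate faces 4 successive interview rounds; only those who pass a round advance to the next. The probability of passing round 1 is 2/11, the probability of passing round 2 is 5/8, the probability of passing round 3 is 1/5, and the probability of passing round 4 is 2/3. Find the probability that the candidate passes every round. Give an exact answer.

The events are sequential, so multiply the conditional probabilities:
P = 2/11 × 5/8 × 1/5 × 2/3 = 20/1320 = 1/66.

1/66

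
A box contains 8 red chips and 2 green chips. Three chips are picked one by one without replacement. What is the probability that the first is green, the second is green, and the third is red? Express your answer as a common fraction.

Each draw changes the counts, so multiply the conditional probabilities along the sequence:
P = 2/10 × 1/9 × 8/8 = 16/720 = 1/45.

1/45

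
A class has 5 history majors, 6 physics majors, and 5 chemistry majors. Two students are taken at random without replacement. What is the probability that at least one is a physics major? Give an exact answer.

5/8

P(no physics majors) = 10/16 × 9/15 = 90/240 = 3/8.
P(at least one) = 1 − 3/8 = 5/8.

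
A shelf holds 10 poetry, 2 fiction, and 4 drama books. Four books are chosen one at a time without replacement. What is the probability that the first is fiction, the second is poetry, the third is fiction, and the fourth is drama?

Multiply the probability of each draw given the previous ones:
P = 2/16 × 10/15 × 1/14 × 4/13 = 80/43680 = 1/546.

1/546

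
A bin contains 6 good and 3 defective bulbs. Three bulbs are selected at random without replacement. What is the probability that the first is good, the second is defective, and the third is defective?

Each draw changes the counts, so multiply the conditional probabilities along the sequence:
P = 6/9 × 3/8 × 2/7 = 36/504 = 1/14.

1/14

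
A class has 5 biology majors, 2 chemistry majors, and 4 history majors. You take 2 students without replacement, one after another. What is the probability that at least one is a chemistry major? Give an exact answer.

19/55

P(no chemistry majors) = 9/11 × 8/10 = 72/110 = 36/55.
P(at least one) = 1 − 36/55 = 19/55.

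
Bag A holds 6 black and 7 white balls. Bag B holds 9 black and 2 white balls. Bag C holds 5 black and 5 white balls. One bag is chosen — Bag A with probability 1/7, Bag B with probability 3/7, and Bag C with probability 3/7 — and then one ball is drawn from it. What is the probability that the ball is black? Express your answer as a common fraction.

From Bag A: P(black) = 6/13.
From Bag B: P(black) = 9/11.
From Bag C: P(black) = 5/10.
Total probability = (1/7)(6/13) + (3/7)(9/11) + (3/7)(5/10) = 1263/2002.

1263/2002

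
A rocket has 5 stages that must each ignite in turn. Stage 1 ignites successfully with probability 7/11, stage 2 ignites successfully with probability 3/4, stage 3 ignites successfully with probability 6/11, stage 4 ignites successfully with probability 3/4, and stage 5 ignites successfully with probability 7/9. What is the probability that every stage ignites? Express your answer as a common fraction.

147/968

Multiplying along the chain,
P = 7/11 × 3/4 × 6/11 × 3/4 × 7/9 = 2646/17424 = 147/968.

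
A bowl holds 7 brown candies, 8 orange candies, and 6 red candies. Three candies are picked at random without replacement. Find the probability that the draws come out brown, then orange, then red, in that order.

4/95

Multiply the probability of each draw given the previous ones:
P = 7/21 × 8/20 × 6/19 = 336/7980 = 4/95.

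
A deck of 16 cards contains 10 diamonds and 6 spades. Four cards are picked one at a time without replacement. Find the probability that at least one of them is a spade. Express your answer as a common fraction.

23/26

P(no spades) = 10/16 × 9/15 × 8/14 × 7/13 = 5040/43680 = 3/26.
P(at least one) = 1 − 3/26 = 23/26.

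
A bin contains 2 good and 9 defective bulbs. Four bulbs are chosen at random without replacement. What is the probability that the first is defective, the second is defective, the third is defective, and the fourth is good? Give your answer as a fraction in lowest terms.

Chain rule:
P = 9/11 × 8/10 × 7/9 × 2/8 = 1008/7920 = 7/55.

7/55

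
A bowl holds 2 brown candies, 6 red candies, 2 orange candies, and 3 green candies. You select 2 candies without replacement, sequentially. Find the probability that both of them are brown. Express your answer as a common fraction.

1/78

P(all brown) = 2/13 × 1/12 = 2/156 = 1/78.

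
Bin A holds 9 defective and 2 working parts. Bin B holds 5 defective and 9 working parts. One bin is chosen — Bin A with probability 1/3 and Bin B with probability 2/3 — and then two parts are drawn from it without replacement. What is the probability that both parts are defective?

From Bin A: P(both defective) = (9/11)(8/10) = 36/55.
From Bin B: P(both defective) = (5/14)(4/13) = 10/91.
Total probability = (1/3)(36/55) + (2/3)(10/91) = 4376/15015.

4376/15015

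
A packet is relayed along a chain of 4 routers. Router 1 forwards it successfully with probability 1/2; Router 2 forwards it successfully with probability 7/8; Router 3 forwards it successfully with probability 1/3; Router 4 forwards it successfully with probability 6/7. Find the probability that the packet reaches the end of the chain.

1/8

Multiplying along the chain,
P = 1/2 × 7/8 × 1/3 × 6/7 = 42/336 = 1/8.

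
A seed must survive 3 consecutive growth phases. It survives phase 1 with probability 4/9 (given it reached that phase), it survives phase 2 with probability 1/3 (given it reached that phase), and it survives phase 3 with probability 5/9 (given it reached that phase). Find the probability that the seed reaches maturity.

20/243

The events are sequential, so multiply the conditional probabilities:
P = 4/9 × 1/3 × 5/9 = 20/243.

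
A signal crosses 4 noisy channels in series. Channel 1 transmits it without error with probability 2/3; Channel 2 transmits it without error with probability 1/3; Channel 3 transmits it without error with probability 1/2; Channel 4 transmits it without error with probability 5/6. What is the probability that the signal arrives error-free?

Each stage is reached only if all earlier stages succeed, so
P = 2/3 × 1/3 × 1/2 × 5/6 = 10/108 = 5/54.

5/54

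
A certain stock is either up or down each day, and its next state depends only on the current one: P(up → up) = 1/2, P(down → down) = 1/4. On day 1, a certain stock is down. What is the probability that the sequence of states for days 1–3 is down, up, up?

3/8

Day 1 is given. For each transition, use the conditional probability from the current state:
P(up | down) = 3/4; P(up | up) = 1/2.
P = 3/4 × 1/2 = 3/8.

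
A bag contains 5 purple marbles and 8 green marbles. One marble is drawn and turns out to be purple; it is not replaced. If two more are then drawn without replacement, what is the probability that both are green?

14/33

With the first marble removed, 8 green remain out of 12.
P = 8/12 × 7/11 = 56/132 = 14/33.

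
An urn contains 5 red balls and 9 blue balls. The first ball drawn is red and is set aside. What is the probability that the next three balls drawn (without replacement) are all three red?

2/143

With the first ball removed, 4 red remain out of 13.
P = 4/13 × 3/12 × 2/11 = 24/1716 = 2/143.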